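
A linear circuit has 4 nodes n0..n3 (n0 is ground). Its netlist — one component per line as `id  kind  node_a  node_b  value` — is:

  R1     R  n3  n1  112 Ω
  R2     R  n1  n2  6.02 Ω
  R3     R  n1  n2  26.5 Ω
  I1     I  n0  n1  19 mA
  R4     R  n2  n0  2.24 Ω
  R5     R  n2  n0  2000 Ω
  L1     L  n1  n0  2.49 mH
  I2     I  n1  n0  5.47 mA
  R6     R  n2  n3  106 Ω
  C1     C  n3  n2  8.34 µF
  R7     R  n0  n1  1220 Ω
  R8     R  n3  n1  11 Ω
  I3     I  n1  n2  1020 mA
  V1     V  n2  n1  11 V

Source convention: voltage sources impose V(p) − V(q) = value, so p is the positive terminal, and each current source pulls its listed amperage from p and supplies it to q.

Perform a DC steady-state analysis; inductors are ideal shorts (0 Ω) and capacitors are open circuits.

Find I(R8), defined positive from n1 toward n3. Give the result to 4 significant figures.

-0.08633 A

MNA unknowns: 3 node voltages V₁..V_3 plus 2 source currents (L1, V1)
R1: Y=0.008929 on G[3,1]
R2: Y=0.1661 on G[1,2]
R3: Y=0.03774 on G[1,2]
I1: z[0]−=0.019, z[1]+=0.019
R4: Y=0.4464 on G[2,0]
R5: Y=0.0005000 on G[2,0]
L1: row V1−V0=0, i_L1 at 1,0
I2: z[1]−=0.00547, z[0]+=0.00547
R6: Y=0.009434 on G[2,3]
C1: Y=0.000 on G[3,2]
R7: Y=0.0008197 on G[0,1]
R8: Y=0.09091 on G[3,1]
I3: z[1]−=1.02, z[2]+=1.02
V1: row V2−V1=11, i_V1 at 2,1
solve → V1=0.000, V2=11.00, V3=0.9497
aux → i_L1=-4.903, i_V1=-6.233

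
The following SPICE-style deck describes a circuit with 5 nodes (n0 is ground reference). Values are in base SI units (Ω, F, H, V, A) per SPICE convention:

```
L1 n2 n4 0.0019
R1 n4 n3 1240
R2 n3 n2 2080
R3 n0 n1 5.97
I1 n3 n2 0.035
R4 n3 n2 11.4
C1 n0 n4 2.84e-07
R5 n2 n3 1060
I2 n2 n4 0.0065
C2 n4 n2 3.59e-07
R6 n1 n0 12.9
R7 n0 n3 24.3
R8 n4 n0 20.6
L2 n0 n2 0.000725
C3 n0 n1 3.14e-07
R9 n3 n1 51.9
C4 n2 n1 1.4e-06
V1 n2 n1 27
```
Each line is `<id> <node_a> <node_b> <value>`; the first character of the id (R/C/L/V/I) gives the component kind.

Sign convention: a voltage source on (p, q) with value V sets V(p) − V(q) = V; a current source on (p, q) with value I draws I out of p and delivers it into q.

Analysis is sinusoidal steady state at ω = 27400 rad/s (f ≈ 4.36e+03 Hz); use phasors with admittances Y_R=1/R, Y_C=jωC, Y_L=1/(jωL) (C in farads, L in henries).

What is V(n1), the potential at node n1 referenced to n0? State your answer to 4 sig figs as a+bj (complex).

-3.528+5.143j V

Apply KCL at each of the 4 non-ground nodes and solve the resulting linear system.
Node n1: branches {R3, R6, C3, R9, C4, V1} → V_1 = -3.528+5.143j
Node n2: branches {L1, R2, I1, R4, R5, I2, C2, L2, C4, V1} → V_2 = 23.47+5.143j
Node n3: branches {R1, R2, I1, R4, R5, R7, R9} → V_3 = 13.24+3.684j
Node n4: branches {L1, R1, C1, I2, C2, R8} → V_4 = 1.465-4.350j
Source currents: i(V1)=-1.232+0.2221j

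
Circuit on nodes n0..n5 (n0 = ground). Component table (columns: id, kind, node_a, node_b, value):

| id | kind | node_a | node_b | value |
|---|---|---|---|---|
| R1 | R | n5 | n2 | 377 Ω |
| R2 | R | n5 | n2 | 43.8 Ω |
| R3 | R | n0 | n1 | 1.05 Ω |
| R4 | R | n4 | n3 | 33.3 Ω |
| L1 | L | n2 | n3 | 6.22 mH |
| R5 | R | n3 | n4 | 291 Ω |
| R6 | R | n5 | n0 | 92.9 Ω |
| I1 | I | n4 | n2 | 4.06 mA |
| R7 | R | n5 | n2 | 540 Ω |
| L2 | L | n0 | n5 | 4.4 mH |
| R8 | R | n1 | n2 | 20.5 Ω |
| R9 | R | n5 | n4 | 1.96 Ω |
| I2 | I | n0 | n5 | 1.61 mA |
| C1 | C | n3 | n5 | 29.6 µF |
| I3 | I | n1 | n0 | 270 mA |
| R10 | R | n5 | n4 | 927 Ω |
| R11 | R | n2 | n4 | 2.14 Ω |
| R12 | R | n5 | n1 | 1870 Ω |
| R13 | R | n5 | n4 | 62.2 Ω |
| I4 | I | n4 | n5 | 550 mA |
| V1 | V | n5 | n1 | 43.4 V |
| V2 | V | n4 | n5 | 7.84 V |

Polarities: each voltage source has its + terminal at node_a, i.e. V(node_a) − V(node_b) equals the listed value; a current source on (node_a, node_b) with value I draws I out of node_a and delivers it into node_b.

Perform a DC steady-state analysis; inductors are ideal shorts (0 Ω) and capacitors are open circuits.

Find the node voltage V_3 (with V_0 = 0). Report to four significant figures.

3.143 V

MNA unknowns: 5 node voltages V₁..V_5 plus 4 source currents (L1, L2, V1, V2)
R1: Y=0.002653 on G[5,2]
R2: Y=0.02283 on G[5,2]
R3: Y=0.9524 on G[0,1]
R4: Y=0.03003 on G[4,3]
L1: row V2−V3=0, i_L1 at 2,3
R5: Y=0.003436 on G[3,4]
R6: Y=0.01076 on G[5,0]
I1: z[4]−=0.00406, z[2]+=0.00406
R7: Y=0.001852 on G[5,2]
L2: row V0−V5=0, i_L2 at 0,5
R8: Y=0.04878 on G[1,2]
R9: Y=0.5102 on G[5,4]
I2: z[0]−=0.00161, z[5]+=0.00161
C1: Y=0.000 on G[3,5]
I3: z[1]−=0.27, z[0]+=0.27
R10: Y=0.001079 on G[5,4]
R11: Y=0.4673 on G[2,4]
R12: Y=0.0005348 on G[5,1]
R13: Y=0.01608 on G[5,4]
I4: z[4]−=0.55, z[5]+=0.55
V1: row V5−V1=43.4, i_V1 at 5,1
V2: row V4−V5=7.84, i_V2 at 4,5
solve → V1=-43.40, V2=3.143, V3=3.143, V4=7.840, V5=0.000
aux → i_L1=-0.1572, i_L2=-41.06, i_V1=-43.36, i_V2=-7.041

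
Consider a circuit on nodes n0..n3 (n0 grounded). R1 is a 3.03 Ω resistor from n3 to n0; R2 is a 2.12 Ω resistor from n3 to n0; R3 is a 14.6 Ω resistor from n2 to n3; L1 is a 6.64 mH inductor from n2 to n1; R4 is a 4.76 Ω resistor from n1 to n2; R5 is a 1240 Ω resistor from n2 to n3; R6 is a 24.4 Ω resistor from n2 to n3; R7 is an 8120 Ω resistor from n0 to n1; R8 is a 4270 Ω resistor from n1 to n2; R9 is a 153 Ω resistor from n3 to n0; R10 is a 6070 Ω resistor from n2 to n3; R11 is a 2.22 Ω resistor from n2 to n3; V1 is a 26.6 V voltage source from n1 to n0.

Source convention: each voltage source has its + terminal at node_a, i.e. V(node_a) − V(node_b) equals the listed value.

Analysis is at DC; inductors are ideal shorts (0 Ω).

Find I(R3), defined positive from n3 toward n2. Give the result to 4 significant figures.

-1.076 A

Apply KCL at each of the 3 non-ground nodes and solve the resulting linear system.
Node n1: branches {L1, R4, R7, R8, V1} → V_1 = 26.60
Node n2: branches {R3, L1, R4, R5, R6, R8, R10, R11} → V_2 = 26.60
Node n3: branches {R1, R2, R3, R5, R6, R9, R10, R11} → V_3 = 10.90
Source currents: i(L1)=-8.808, i(V1)=-8.811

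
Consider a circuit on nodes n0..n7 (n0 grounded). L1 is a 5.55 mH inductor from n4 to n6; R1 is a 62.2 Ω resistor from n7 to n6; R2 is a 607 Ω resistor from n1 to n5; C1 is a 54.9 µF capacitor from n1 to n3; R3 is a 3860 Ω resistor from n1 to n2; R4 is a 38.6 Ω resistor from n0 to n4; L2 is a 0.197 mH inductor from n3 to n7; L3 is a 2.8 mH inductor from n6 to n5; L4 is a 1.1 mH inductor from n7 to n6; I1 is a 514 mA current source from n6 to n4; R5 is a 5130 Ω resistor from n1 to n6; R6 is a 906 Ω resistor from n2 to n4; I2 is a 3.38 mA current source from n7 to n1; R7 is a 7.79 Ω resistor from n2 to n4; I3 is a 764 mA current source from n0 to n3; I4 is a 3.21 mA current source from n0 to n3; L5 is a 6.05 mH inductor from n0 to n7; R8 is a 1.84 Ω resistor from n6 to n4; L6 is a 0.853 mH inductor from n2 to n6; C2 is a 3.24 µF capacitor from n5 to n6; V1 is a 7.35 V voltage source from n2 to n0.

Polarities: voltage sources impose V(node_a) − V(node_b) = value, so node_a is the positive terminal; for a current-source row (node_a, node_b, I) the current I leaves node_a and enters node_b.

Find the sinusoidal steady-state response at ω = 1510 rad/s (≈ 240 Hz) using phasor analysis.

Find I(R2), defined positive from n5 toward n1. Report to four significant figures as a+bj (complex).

0.001680-0.001960j A

MNA unknowns: 7 node voltages V₁..V_7 plus 1 source current (V1)
L1: Y=0.000-0.1193j on G[4,6]
R1: Y=0.01608+0.000j on G[7,6]
R2: Y=0.001647+0.000j on G[1,5]
C1: Y=0.000+0.08290j on G[1,3]
R3: Y=0.0002591+0.000j on G[1,2]
R4: Y=0.02591+0.000j on G[0,4]
L2: Y=0.000-3.362j on G[3,7]
L3: Y=0.000-0.2365j on G[6,5]
L4: Y=0.000-0.6020j on G[7,6]
I1: z[6]−=0.514, z[4]+=0.514
R5: Y=0.0001949+0.000j on G[1,6]
R6: Y=0.001104+0.000j on G[2,4]
I2: z[7]−=0.00338, z[1]+=0.00338
R7: Y=0.1284+0.000j on G[2,4]
I3: z[0]−=0.764, z[3]+=0.764
I4: z[0]−=0.00321, z[3]+=0.00321
L5: Y=0.000-0.1095j on G[0,7]
R8: Y=0.5435+0.000j on G[6,4]
L6: Y=0.000-0.7764j on G[2,6]
C2: Y=0.000+0.004892j on G[5,6]
V1: row V2−V0=7.35, i_V1 at 2,0
solve → V1=5.629+1.721j, V2=7.350+0.000j, V3=5.661+1.789j, V4=7.277+0.5243j, V5=6.649+0.5310j, V6=6.657+0.5383j, V7=5.660+1.560j
aux → i_V1=0.4080+0.6060j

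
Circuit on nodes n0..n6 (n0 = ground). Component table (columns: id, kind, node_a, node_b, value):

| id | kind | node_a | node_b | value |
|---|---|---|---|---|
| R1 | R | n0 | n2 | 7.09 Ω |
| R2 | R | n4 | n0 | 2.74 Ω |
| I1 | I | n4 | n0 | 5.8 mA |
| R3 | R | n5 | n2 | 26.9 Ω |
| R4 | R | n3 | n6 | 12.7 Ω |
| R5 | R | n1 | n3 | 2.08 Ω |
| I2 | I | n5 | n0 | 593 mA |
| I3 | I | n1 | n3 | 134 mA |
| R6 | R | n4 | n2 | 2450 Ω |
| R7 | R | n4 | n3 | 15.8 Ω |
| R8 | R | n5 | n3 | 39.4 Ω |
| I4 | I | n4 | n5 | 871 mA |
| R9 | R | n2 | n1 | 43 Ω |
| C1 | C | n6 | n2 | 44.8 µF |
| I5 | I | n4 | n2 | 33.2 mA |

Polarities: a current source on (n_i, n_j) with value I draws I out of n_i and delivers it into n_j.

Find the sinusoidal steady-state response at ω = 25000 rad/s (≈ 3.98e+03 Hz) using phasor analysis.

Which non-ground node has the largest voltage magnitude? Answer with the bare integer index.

Apply KCL at each of the 6 non-ground nodes and solve the resulting linear system.
Node n1: branches {R5, I3, R9} → V_1 = 0.3554+0.009965j
Node n2: branches {R1, R3, R6, R9, C1, I5} → V_2 = 1.015-0.004056j
Node n3: branches {R4, R5, I3, R7, R8} → V_3 = 0.6022+0.01064j
Node n4: branches {R2, I1, R6, R7, I4, I5} → V_4 = -2.033+0.001568j
Node n5: branches {R3, I2, R8, I4} → V_5 = 5.292+0.001908j
Node n6: branches {R4, C1} → V_6 = 1.014+0.02490j

5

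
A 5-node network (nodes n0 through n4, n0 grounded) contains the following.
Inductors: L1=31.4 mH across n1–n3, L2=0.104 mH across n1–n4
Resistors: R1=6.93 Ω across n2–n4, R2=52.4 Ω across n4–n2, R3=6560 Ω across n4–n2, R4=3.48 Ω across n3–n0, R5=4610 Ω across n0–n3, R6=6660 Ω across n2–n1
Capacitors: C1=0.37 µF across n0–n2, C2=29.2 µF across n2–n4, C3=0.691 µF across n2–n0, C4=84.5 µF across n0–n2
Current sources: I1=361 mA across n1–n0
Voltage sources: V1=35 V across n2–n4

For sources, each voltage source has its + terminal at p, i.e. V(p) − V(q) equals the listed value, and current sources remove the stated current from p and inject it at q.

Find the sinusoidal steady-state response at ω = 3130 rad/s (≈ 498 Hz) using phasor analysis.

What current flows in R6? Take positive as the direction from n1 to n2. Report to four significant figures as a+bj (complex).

-0.005237-1.736e-05j A

Apply KCL at each of the 4 non-ground nodes and solve the resulting linear system.
Node n1: branches {L1, L2, I1, R6} → V_1 = -36.26+1.230j
Node n2: branches {R1, C1, R2, C2, C3, C4, R3, R6, V1} → V_2 = -1.377+1.346j
Node n3: branches {L1, R4, R5} → V_3 = -0.001854+1.283j
Node n4: branches {R1, R2, L2, C2, R3, V1} → V_4 = -36.38+1.346j
Source currents: i(V1)=-5.369-2.830j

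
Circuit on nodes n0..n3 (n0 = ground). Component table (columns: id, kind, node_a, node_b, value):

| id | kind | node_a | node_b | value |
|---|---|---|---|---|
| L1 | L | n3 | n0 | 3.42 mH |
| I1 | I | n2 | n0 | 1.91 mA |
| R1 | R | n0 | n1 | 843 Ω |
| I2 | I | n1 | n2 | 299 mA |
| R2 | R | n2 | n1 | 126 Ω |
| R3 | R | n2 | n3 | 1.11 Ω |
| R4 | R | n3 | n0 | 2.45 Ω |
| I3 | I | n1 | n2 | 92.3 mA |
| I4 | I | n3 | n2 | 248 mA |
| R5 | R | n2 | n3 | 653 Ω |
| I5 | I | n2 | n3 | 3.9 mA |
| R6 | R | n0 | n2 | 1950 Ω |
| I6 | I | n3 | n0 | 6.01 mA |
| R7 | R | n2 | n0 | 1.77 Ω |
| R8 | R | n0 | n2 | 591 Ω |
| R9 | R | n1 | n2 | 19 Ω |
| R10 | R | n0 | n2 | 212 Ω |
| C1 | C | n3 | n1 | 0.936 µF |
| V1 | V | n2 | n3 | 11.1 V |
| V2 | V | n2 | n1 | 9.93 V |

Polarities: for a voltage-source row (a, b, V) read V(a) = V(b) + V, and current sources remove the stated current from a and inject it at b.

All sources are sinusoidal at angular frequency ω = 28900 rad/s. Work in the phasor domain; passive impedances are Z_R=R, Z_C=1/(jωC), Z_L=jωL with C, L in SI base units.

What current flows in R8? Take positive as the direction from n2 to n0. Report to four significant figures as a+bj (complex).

0.007820-0.0001130j A

Apply KCL at each of the 3 non-ground nodes and solve the resulting linear system.
Node n1: branches {R1, I2, R2, I3, R9, C1, V2} → V_1 = -5.308-0.06680j
Node n2: branches {I1, I2, R2, R3, I3, I4, R5, I5, R6, R7, R8, R9, R10, V1, V2} → V_2 = 4.622-0.06680j
Node n3: branches {L1, R3, R4, I4, R5, I5, I6, C1, V1} → V_3 = -6.478-0.06680j
Source currents: i(V1)=-12.41+0.006631j, i(V2)=-0.2164+0.03157j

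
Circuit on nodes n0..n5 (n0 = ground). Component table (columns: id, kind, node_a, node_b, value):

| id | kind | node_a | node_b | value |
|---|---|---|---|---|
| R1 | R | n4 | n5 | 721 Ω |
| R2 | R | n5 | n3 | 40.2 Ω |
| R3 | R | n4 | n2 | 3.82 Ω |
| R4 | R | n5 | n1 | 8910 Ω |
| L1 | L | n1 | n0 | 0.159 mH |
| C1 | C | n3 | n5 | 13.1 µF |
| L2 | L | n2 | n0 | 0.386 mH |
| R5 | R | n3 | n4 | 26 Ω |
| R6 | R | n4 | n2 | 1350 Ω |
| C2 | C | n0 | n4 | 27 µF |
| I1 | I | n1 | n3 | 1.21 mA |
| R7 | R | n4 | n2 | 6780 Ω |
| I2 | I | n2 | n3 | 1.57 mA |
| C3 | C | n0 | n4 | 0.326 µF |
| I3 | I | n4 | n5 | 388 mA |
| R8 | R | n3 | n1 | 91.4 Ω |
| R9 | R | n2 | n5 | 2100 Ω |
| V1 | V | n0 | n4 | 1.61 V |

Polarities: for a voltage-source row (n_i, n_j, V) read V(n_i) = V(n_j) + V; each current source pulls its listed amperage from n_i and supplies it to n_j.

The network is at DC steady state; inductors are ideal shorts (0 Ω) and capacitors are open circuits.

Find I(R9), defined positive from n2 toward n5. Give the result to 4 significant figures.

-0.009410 A

Element admittances at DC:
  Y(R1) = 0.001387 S between n4,n5
  Y(R2) = 0.02488 S between n5,n3
  Y(R3) = 0.2618 S between n4,n2
  Y(R4) = 0.0001122 S between n5,n1
  L1: short n1↔n0 (DC inductor)
  Y(C1) = 0.000 S between n3,n5
  L2: short n2↔n0 (DC inductor)
  Y(R5) = 0.03846 S between n3,n4
  Y(R6) = 0.0007407 S between n4,n2
  Y(C2) = 0.000 S between n0,n4
  I1: injects 0.00121 A into n3 (from n1)
  Y(R7) = 0.0001475 S between n4,n2
  I2: injects 0.00157 A into n3 (from n2)
  Y(C3) = 0.000 S between n0,n4
  I3: injects 0.388 A into n5 (from n4)
  Y(R8) = 0.01094 S between n3,n1
  Y(R9) = 0.0004762 S between n2,n5
  V1: constraint V(n0)−V(n4) = 1.61
Assemble and solve the 8×8 MNA system:
  V(n1)=0.000  V(n2)=0.000  V(n3)=5.821  V(n4)=-1.610  V(n5)=19.76
  i(L1)=0.06470  i(L2)=-0.4151  i(V1)=-0.3504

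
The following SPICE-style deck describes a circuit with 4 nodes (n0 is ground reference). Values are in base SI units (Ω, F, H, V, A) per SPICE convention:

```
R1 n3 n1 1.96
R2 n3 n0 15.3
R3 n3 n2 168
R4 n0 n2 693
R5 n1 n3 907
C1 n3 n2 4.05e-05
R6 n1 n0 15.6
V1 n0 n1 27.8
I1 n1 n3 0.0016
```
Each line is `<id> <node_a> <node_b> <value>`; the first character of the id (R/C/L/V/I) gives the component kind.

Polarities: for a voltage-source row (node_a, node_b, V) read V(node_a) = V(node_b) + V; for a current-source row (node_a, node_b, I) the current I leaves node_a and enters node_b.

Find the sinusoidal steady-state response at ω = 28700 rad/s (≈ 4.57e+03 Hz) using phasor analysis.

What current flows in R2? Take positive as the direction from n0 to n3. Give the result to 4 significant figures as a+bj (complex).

Apply KCL at each of the 3 non-ground nodes and solve the resulting linear system.
Node n1: branches {R1, R5, R6, V1, I1} → V_1 = -27.80+0.000j
Node n2: branches {R3, R4, C1} → V_2 = -24.58-0.03044j
Node n3: branches {R1, R2, R3, R5, C1, I1} → V_3 = -24.58+7.618e-05j
Source currents: i(V1)=-3.424-3.895e-05j

1.607-4.979e-06j A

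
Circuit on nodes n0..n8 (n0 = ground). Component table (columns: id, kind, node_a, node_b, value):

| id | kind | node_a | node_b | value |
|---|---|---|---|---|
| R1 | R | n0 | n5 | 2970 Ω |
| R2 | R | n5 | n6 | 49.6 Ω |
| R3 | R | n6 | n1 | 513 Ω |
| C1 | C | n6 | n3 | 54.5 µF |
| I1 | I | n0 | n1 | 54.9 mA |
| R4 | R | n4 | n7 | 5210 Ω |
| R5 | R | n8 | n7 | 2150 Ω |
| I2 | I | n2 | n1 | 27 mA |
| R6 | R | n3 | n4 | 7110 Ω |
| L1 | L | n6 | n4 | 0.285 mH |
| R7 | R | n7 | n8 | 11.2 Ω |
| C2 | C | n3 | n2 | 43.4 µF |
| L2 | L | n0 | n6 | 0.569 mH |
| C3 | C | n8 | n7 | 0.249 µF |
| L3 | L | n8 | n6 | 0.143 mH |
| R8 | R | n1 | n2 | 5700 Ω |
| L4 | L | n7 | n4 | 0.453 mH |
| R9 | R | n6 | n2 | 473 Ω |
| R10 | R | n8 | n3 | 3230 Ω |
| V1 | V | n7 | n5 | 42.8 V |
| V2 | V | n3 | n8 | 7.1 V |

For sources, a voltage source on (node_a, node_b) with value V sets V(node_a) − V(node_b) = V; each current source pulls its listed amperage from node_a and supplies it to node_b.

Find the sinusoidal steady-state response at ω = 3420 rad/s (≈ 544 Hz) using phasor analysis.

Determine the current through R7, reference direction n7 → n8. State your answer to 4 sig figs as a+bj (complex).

MNA unknowns: 8 node voltages V₁..V_8 plus 2 source currents (V1, V2)
R1: Y=0.0003367+0.000j on G[0,5]
R2: Y=0.02016+0.000j on G[5,6]
R3: Y=0.001949+0.000j on G[6,1]
C1: Y=0.000+0.1864j on G[6,3]
I1: z[0]−=0.0549, z[1]+=0.0549
R4: Y=0.0001919+0.000j on G[4,7]
R5: Y=0.0004651+0.000j on G[8,7]
I2: z[2]−=0.027, z[1]+=0.027
R6: Y=0.0001406+0.000j on G[3,4]
L1: Y=0.000-1.026j on G[6,4]
R7: Y=0.08929+0.000j on G[7,8]
C2: Y=0.000+0.1484j on G[3,2]
L2: Y=0.000-0.5139j on G[0,6]
C3: Y=0.000+0.0008516j on G[8,7]
L3: Y=0.000-2.045j on G[8,6]
R8: Y=0.0001754+0.000j on G[1,2]
L4: Y=0.000-0.6455j on G[7,4]
R9: Y=0.002114+0.000j on G[6,2]
R10: Y=0.0003096+0.000j on G[8,3]
V1: row V7−V5=42.8, i_V1 at 7,5
V2: row V3−V8=7.1, i_V2 at 3,8
solve → V1=39.18+0.1537j, V2=7.704+0.3674j, V3=7.707+0.1130j, V4=0.2385+0.9795j, V5=-42.18+2.321j, V6=0.001521+0.1345j, V7=0.6154+2.321j, V8=0.6072+0.1130j
aux → i_V1=-0.8647+0.04486j, i_V2=-0.04502-1.437j

0.0007316+0.1971j A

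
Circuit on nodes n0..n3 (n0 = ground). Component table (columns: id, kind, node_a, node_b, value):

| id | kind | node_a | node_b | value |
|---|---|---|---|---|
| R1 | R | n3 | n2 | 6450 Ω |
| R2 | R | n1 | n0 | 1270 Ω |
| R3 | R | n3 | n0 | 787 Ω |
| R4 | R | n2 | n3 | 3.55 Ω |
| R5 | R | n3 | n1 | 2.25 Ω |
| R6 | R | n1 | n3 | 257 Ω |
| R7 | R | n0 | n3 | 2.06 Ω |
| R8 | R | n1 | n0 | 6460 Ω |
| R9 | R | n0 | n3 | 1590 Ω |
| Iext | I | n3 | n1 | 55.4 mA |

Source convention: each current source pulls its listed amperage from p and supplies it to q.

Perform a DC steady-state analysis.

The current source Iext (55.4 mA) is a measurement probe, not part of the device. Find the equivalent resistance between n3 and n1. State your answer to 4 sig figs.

R_eq = 2.226 Ω

Element admittances at DC:
  Y(R1) = 0.0001550 S between n3,n2
  Y(R2) = 0.0007874 S between n1,n0
  Y(R3) = 0.001271 S between n3,n0
  Y(R4) = 0.2817 S between n2,n3
  Y(R5) = 0.4444 S between n3,n1
  Y(R6) = 0.003891 S between n1,n3
  Y(R7) = 0.4854 S between n0,n3
  Y(R8) = 0.0001548 S between n1,n0
  Y(R9) = 0.0006289 S between n0,n3
  Iext: injects 0.0554 A into n1 (from n3)
Assemble and solve the 3×3 MNA system:
  V(n1)=0.1231  V(n2)=-0.0002379  V(n3)=-0.0002379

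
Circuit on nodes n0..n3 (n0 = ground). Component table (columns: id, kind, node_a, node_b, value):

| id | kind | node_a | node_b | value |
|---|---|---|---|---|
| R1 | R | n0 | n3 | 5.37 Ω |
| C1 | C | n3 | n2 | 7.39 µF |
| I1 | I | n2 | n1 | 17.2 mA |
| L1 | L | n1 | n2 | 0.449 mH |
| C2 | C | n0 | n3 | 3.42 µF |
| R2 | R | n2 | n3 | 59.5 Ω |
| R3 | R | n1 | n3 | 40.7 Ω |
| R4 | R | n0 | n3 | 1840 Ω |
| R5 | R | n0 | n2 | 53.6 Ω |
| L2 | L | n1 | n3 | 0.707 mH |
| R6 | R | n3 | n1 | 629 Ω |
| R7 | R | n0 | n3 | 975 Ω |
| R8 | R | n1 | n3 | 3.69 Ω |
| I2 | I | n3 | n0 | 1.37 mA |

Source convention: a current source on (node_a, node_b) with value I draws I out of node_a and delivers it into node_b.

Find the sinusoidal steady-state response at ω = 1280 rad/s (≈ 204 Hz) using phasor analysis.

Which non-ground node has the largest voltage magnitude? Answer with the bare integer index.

Element admittances at ω=1280 rad/s:
  Y(R1) = 0.1862+0.000j S between n0,n3
  Y(C1) = 0.000+0.009459j S between n3,n2
  I1: injects 0.0172 A into n1 (from n2)
  Y(L1) = 0.000-1.740j S between n1,n2
  Y(C2) = 0.000+0.004378j S between n0,n3
  Y(R2) = 0.01681+0.000j S between n2,n3
  Y(R3) = 0.02457+0.000j S between n1,n3
  Y(R4) = 0.0005435+0.000j S between n0,n3
  Y(R5) = 0.01866+0.000j S between n0,n2
  Y(L2) = 0.000-1.105j S between n1,n3
  Y(R6) = 0.001590+0.000j S between n3,n1
  Y(R7) = 0.001026+0.000j S between n0,n3
  Y(R8) = 0.2710+0.000j S between n1,n3
  I2: injects 0.00137 A into n0 (from n3)
Assemble and solve the 3×3 MNA system:
  V(n1)=-0.006842+0.001134j  V(n2)=-0.007032-0.008724j  V(n3)=-0.006573+0.001020j

2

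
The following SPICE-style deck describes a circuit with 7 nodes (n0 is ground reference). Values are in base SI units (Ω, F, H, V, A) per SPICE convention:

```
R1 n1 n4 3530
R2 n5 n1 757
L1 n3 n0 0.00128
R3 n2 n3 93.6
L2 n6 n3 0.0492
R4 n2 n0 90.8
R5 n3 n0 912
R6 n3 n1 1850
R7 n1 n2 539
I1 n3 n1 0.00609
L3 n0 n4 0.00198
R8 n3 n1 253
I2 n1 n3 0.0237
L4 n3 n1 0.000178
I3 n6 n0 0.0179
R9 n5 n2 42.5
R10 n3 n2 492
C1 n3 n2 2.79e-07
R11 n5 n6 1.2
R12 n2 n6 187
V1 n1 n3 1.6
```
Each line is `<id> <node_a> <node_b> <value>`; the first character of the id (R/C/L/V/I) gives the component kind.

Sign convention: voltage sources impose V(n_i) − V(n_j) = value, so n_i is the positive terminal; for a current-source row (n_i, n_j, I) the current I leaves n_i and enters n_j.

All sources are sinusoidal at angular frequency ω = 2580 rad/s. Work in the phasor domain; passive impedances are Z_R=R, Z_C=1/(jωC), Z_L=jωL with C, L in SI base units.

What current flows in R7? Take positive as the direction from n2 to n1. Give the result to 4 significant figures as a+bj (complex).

MNA unknowns: 6 node voltages V₁..V_6 plus 1 source current (V1)
R1: Y=0.0002833+0.000j on G[1,4]
R2: Y=0.001321+0.000j on G[5,1]
L1: Y=0.000-0.3028j on G[3,0]
R3: Y=0.01068+0.000j on G[2,3]
L2: Y=0.000-0.007878j on G[6,3]
R4: Y=0.01101+0.000j on G[2,0]
R5: Y=0.001096+0.000j on G[3,0]
R6: Y=0.0005405+0.000j on G[3,1]
R7: Y=0.001855+0.000j on G[1,2]
I1: z[3]−=0.00609, z[1]+=0.00609
L3: Y=0.000-0.1958j on G[0,4]
R8: Y=0.003953+0.000j on G[3,1]
I2: z[1]−=0.0237, z[3]+=0.0237
L4: Y=0.000-2.178j on G[3,1]
I3: z[6]−=0.0179, z[0]+=0.0179
R9: Y=0.02353+0.000j on G[5,2]
R10: Y=0.002033+0.000j on G[3,2]
C1: Y=0.000+0.0007198j on G[3,2]
R11: Y=0.8333+0.000j on G[5,6]
R12: Y=0.005348+0.000j on G[2,6]
V1: row V1−V3=1.6, i_V1 at 1,3
solve → V1=1.591-0.04767j, V2=-0.3546-0.2339j, V3=-0.008725-0.04767j, V4=7.232e-05+0.002303j, V5=-0.7596-0.4245j, V6=-0.7748-0.4305j
aux → i_V1=-0.03197+3.483j

-0.003610-0.0003454j A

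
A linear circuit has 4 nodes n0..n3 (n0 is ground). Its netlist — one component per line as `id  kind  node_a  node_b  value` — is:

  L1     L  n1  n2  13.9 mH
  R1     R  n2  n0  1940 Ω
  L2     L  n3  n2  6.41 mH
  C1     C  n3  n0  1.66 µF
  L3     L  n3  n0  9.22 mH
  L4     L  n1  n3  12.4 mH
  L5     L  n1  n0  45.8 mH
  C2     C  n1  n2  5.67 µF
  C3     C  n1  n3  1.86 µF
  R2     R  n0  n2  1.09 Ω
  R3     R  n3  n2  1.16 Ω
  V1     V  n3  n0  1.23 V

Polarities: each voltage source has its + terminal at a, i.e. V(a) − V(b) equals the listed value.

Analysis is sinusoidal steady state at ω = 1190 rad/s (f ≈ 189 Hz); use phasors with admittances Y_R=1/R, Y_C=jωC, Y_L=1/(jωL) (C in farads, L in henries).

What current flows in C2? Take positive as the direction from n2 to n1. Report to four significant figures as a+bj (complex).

Apply KCL at each of the 3 non-ground nodes and solve the resulting linear system.
Node n1: branches {L1, L4, L5, C2, C3} → V_1 = 0.8203-0.02068j
Node n2: branches {L1, R1, L2, C2, R2, R3} → V_2 = 0.6006-0.05299j
Node n3: branches {L2, C1, L3, L4, C3, R3, V1} → V_3 = 1.230+0.000j
Source currents: i(V1)=-0.5509+0.1734j

0.0002180-0.001483j A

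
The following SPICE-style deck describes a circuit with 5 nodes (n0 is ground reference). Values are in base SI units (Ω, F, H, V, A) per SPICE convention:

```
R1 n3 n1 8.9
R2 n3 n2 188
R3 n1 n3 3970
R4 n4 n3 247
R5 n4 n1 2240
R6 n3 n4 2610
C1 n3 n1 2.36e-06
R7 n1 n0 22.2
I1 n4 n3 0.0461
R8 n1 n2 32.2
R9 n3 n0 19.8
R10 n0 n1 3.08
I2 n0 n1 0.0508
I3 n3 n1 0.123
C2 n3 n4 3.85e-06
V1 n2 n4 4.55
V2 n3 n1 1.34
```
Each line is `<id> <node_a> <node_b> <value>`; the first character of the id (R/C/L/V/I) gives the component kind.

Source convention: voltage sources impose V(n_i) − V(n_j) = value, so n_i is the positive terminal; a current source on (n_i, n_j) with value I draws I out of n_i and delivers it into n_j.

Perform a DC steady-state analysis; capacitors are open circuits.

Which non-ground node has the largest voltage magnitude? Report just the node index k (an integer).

4

Element admittances at DC:
  Y(R1) = 0.1124 S between n3,n1
  Y(R2) = 0.005319 S between n3,n2
  Y(R3) = 0.0002519 S between n1,n3
  Y(R4) = 0.004049 S between n4,n3
  Y(R5) = 0.0004464 S between n4,n1
  Y(R6) = 0.0003831 S between n3,n4
  Y(C1) = 0.000 S between n3,n1
  Y(R7) = 0.04505 S between n1,n0
  I1: injects 0.0461 A into n3 (from n4)
  Y(R8) = 0.03106 S between n1,n2
  Y(R9) = 0.05051 S between n3,n0
  Y(R10) = 0.3247 S between n0,n1
  I2: injects 0.0508 A into n1 (from n0)
  I3: injects 0.123 A into n1 (from n3)
  Y(C2) = 0.000 S between n3,n4
  V1: constraint V(n2)−V(n4) = 4.55
  V2: constraint V(n3)−V(n1) = 1.34
Assemble and solve the 6×6 MNA system:
  V(n1)=-0.04016  V(n2)=-0.3029  V(n3)=1.300  V(n4)=-4.853
  i(V1)=0.01668  i(V2)=-0.3292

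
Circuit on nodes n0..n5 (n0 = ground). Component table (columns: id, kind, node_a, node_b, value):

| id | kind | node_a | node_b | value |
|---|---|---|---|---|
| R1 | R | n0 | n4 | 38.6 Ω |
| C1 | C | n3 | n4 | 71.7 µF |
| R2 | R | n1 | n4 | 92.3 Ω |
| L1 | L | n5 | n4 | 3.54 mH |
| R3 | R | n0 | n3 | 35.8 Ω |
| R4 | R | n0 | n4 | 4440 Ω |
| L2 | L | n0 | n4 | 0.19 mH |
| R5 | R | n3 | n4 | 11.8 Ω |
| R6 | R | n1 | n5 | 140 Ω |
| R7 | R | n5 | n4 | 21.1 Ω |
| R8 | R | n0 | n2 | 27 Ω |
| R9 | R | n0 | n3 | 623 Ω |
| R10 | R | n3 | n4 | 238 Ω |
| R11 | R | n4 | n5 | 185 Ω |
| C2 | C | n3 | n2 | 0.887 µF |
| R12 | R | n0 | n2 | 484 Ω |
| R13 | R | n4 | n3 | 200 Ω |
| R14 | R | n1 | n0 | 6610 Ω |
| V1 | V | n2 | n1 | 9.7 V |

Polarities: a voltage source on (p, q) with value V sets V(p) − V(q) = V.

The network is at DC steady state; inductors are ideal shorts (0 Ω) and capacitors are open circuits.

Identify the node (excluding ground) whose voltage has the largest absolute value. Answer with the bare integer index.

Element admittances at DC:
  Y(R1) = 0.02591 S between n0,n4
  Y(C1) = 0.000 S between n3,n4
  Y(R2) = 0.01083 S between n1,n4
  L1: short n5↔n4 (DC inductor)
  Y(R3) = 0.02793 S between n0,n3
  Y(R4) = 0.0002252 S between n0,n4
  L2: short n0↔n4 (DC inductor)
  Y(R5) = 0.08475 S between n3,n4
  Y(R6) = 0.007143 S between n1,n5
  Y(R7) = 0.04739 S between n5,n4
  Y(R8) = 0.03704 S between n0,n2
  Y(R9) = 0.001605 S between n0,n3
  Y(R10) = 0.004202 S between n3,n4
  Y(R11) = 0.005405 S between n4,n5
  Y(C2) = 0.000 S between n3,n2
  Y(R12) = 0.002066 S between n0,n2
  Y(R13) = 0.005000 S between n4,n3
  Y(R14) = 0.0001513 S between n1,n0
  V1: constraint V(n2)−V(n1) = 9.7
Assemble and solve the 8×8 MNA system:
  V(n1)=-6.627  V(n2)=3.073  V(n3)=0.000  V(n4)=0.000  V(n5)=0.000
  i(L1)=-0.04734  i(L2)=0.1191  i(V1)=-0.1201

1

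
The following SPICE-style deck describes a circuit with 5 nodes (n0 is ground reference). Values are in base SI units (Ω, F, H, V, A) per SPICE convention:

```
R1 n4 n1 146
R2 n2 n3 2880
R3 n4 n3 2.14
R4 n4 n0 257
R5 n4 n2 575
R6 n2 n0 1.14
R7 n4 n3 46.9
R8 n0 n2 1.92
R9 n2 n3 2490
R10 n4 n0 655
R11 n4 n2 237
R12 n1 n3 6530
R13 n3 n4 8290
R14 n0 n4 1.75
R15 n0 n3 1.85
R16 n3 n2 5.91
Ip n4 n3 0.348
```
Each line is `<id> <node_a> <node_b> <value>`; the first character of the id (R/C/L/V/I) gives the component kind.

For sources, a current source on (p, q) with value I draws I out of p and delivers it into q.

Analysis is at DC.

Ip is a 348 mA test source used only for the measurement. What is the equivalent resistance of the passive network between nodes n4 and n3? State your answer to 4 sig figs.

R_eq = 1.241 Ω

Element admittances at DC:
  Y(R1) = 0.006849 S between n4,n1
  Y(R2) = 0.0003472 S between n2,n3
  Y(R3) = 0.4673 S between n4,n3
  Y(R4) = 0.003891 S between n4,n0
  Y(R5) = 0.001739 S between n4,n2
  Y(R6) = 0.8772 S between n2,n0
  Y(R7) = 0.02132 S between n4,n3
  Y(R8) = 0.5208 S between n0,n2
  Y(R9) = 0.0004016 S between n2,n3
  Y(R10) = 0.001527 S between n4,n0
  Y(R11) = 0.004219 S between n4,n2
  Y(R12) = 0.0001531 S between n1,n3
  Y(R13) = 0.0001206 S between n3,n4
  Y(R14) = 0.5714 S between n0,n4
  Y(R15) = 0.5405 S between n0,n3
  Y(R16) = 0.1692 S between n3,n2
  Ip: injects 0.348 A into n3 (from n4)
Assemble and solve the 4×4 MNA system:
  V(n1)=-0.2251  V(n2)=0.02043  V(n3)=0.1974  V(n4)=-0.2345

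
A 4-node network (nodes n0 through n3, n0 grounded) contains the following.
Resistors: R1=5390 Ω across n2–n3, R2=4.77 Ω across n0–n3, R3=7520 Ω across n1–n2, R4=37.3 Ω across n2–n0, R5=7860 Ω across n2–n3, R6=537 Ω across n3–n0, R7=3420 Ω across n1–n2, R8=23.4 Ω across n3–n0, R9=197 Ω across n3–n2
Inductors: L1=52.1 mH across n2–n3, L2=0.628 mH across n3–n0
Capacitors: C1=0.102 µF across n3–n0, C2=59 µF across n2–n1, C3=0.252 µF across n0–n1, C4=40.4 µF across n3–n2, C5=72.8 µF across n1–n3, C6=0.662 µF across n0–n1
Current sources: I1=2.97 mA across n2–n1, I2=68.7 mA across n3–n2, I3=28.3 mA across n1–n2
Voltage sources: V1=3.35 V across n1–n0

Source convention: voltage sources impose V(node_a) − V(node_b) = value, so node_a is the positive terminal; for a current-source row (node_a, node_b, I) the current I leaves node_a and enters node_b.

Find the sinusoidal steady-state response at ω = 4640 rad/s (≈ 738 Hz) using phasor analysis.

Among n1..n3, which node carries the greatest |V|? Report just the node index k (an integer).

3

MNA unknowns: 3 node voltages V₁..V_3 plus 1 source current (V1)
R1: Y=0.0001855+0.000j on G[2,3]
R2: Y=0.2096+0.000j on G[0,3]
L1: Y=0.000-0.004137j on G[2,3]
R3: Y=0.0001330+0.000j on G[1,2]
C1: Y=0.000+0.0004733j on G[3,0]
L2: Y=0.000-0.3432j on G[3,0]
R4: Y=0.02681+0.000j on G[2,0]
I1: z[2]−=0.00297, z[1]+=0.00297
R5: Y=0.0001272+0.000j on G[2,3]
I2: z[3]−=0.0687, z[2]+=0.0687
R6: Y=0.001862+0.000j on G[3,0]
R7: Y=0.0002924+0.000j on G[1,2]
R8: Y=0.04274+0.000j on G[3,0]
C2: Y=0.000+0.2738j on G[2,1]
R9: Y=0.005076+0.000j on G[3,2]
C3: Y=0.000+0.001169j on G[0,1]
C4: Y=0.000+0.1875j on G[3,2]
C5: Y=0.000+0.3378j on G[1,3]
I3: z[1]−=0.0283, z[2]+=0.0283
C6: Y=0.000+0.003072j on G[0,1]
V1: row V1−V0=3.35, i_V1 at 1,0
solve → V1=3.350+0.000j, V2=2.665+1.970j, V3=1.844+5.013j
aux → i_V1=-2.259-0.7095j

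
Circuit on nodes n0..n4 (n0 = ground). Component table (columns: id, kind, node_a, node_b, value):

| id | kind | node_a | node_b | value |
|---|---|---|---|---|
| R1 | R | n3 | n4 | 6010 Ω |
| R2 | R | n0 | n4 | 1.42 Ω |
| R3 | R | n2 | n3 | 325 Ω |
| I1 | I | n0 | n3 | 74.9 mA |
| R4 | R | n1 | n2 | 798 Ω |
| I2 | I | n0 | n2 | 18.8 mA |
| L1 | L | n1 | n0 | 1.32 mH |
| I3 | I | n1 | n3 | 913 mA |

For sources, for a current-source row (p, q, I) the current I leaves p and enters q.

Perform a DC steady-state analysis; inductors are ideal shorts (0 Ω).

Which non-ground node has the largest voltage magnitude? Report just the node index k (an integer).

Apply KCL at each of the 4 non-ground nodes and solve the resulting linear system.
Node n1: branches {R4, L1, I3} → V_1 = 0.000
Node n2: branches {R3, R4, I2} → V_2 = 677.6
Node n3: branches {R1, R3, I1, I3} → V_3 = 947.4
Node n4: branches {R1, R2} → V_4 = 0.2238
Source currents: i(L1)=-0.06390

3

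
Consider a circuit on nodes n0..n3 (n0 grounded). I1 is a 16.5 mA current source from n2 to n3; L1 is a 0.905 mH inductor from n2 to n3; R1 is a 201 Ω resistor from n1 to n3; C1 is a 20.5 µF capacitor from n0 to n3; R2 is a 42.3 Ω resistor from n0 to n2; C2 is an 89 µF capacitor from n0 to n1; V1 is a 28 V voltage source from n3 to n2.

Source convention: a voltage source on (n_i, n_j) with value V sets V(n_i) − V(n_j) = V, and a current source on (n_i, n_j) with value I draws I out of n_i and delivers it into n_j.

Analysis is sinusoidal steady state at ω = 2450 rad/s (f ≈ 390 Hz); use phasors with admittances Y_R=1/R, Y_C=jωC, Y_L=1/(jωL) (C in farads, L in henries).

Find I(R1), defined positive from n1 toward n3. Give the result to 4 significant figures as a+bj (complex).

-0.02922+0.04878j A

Element admittances at ω=2450 rad/s:
  I1: injects 0.0165 A into n3 (from n2)
  Y(L1) = 0.000-0.4510j S between n2,n3
  Y(R1) = 0.004975+0.000j S between n1,n3
  Y(C1) = 0.000+0.05022j S between n0,n3
  Y(R2) = 0.02364+0.000j S between n0,n2
  Y(C2) = 0.000+0.2180j S between n0,n1
  V1: constraint V(n3)−V(n2) = 28
Assemble and solve the 4×4 MNA system:
  V(n1)=-0.2237-0.1340j  V(n2)=-22.35-9.939j  V(n3)=5.649-9.939j
  i(V1)=-0.5119+12.39j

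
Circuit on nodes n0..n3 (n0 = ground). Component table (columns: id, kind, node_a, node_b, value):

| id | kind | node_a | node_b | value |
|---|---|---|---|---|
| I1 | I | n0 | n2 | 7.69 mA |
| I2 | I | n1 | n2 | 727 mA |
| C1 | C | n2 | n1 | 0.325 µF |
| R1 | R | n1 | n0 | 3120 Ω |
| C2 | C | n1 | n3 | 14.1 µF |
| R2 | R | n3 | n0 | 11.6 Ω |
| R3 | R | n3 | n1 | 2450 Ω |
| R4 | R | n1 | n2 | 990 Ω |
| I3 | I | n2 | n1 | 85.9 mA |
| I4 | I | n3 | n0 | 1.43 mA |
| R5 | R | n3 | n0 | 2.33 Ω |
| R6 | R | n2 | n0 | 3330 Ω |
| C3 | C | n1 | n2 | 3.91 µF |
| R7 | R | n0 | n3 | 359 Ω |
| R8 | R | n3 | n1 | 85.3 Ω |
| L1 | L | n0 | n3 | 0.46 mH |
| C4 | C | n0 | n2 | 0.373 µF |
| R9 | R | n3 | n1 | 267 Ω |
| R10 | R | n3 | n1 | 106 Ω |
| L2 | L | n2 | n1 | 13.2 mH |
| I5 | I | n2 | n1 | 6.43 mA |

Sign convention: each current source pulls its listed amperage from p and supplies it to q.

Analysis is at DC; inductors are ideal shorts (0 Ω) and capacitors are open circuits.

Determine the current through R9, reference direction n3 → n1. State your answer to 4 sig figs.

-0.001111 A

MNA unknowns: 3 node voltages V₁..V_3 plus 2 source currents (L1, L2)
I1: z[0]−=0.00769, z[2]+=0.00769
I2: z[1]−=0.727, z[2]+=0.727
C1: Y=0.000 on G[2,1]
R1: Y=0.0003205 on G[1,0]
C2: Y=0.000 on G[1,3]
R2: Y=0.08621 on G[3,0]
R3: Y=0.0004082 on G[3,1]
R4: Y=0.001010 on G[1,2]
I3: z[2]−=0.0859, z[1]+=0.0859
I4: z[3]−=0.00143, z[0]+=0.00143
R5: Y=0.4292 on G[3,0]
R6: Y=0.0003003 on G[2,0]
C3: Y=0.000 on G[1,2]
R7: Y=0.002786 on G[0,3]
R8: Y=0.01172 on G[3,1]
L1: row V0−V3=0, i_L1 at 0,3
C4: Y=0.000 on G[0,2]
R9: Y=0.003745 on G[3,1]
R10: Y=0.009434 on G[3,1]
L2: row V2−V1=0, i_L2 at 2,1
I5: z[2]−=0.00643, z[1]+=0.00643
solve → V1=0.2965, V2=0.2965, V3=0.000
aux → i_L1=-0.006076, i_L2=0.6423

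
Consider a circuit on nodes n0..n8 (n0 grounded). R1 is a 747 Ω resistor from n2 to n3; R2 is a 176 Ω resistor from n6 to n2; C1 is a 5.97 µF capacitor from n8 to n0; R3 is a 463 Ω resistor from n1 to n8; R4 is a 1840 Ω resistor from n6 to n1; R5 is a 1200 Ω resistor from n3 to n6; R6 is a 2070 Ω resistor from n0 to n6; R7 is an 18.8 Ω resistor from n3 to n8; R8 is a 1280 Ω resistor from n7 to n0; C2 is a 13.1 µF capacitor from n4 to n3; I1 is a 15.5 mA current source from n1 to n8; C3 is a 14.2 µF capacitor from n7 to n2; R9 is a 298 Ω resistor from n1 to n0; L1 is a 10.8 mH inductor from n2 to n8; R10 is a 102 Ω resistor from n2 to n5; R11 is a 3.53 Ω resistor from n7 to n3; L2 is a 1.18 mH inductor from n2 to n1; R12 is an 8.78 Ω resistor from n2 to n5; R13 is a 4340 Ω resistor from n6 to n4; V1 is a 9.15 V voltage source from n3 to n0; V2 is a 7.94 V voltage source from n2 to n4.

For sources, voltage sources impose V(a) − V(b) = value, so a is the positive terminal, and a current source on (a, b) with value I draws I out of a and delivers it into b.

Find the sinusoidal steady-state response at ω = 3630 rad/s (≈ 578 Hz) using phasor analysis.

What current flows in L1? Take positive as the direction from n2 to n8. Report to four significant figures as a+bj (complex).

0.2083-0.03296j A

Element admittances at ω=3630 rad/s:
  Y(R1) = 0.001339+0.000j S between n2,n3
  Y(R2) = 0.005682+0.000j S between n6,n2
  Y(C1) = 0.000+0.02167j S between n8,n0
  Y(R3) = 0.002160+0.000j S between n1,n8
  Y(R4) = 0.0005435+0.000j S between n6,n1
  Y(R5) = 0.0008333+0.000j S between n3,n6
  Y(R6) = 0.0004831+0.000j S between n0,n6
  Y(R7) = 0.05319+0.000j S between n3,n8
  Y(R8) = 0.0007813+0.000j S between n7,n0
  Y(C2) = 0.000+0.04755j S between n4,n3
  I1: injects 0.0155 A into n8 (from n1)
  Y(C3) = 0.000+0.05155j S between n7,n2
  Y(R9) = 0.003356+0.000j S between n1,n0
  Y(L1) = 0.000-0.02551j S between n2,n8
  Y(R10) = 0.009804+0.000j S between n2,n5
  Y(R11) = 0.2833+0.000j S between n7,n3
  Y(L2) = 0.000-0.2335j S between n2,n1
  Y(R12) = 0.1139+0.000j S between n2,n5
  Y(R13) = 0.0002304+0.000j S between n6,n4
  V1: constraint V(n3)−V(n0) = 9.15
  V2: constraint V(n2)−V(n4) = 7.94
Assemble and solve the 10×10 MNA system:
  V(n1)=12.81+2.956j  V(n2)=12.69+3.224j  V(n3)=9.150+0.000j  V(n4)=4.753+3.224j  V(n5)=12.69+3.224j  V(n6)=11.30+2.659j  V(n7)=8.672+0.7296j  V(n8)=11.40-4.944j
  i(V1)=-0.1624-0.2588j  i(V2)=-0.1548-0.2090j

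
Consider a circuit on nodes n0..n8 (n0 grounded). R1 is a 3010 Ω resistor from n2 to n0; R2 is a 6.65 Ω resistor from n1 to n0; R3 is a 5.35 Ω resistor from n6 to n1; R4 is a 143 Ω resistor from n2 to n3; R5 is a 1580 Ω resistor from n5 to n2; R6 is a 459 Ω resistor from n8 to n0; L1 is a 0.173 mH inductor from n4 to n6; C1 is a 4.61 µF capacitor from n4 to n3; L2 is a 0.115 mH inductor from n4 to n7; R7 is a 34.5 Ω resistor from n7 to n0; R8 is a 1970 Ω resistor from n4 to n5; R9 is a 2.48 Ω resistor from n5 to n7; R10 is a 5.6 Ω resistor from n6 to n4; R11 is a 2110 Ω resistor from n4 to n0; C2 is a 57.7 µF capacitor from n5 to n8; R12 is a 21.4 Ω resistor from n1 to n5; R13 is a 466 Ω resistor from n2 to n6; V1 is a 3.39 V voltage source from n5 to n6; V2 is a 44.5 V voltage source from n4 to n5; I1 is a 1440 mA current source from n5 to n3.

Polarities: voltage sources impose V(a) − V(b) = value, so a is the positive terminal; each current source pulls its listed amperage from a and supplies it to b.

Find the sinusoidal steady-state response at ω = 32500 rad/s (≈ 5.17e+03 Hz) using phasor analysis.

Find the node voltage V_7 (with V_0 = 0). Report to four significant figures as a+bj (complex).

MNA unknowns: 8 node voltages V₁..V_8 plus 2 source currents (V1, V2)
R1: Y=0.0003322+0.000j on G[2,0]
R2: Y=0.1504+0.000j on G[1,0]
R3: Y=0.1869+0.000j on G[6,1]
R4: Y=0.006993+0.000j on G[2,3]
R5: Y=0.0006329+0.000j on G[5,2]
R6: Y=0.002179+0.000j on G[8,0]
L1: Y=0.000-0.1779j on G[4,6]
C1: Y=0.000+0.1498j on G[4,3]
L2: Y=0.000-0.2676j on G[4,7]
R7: Y=0.02899+0.000j on G[7,0]
R8: Y=0.0005076+0.000j on G[4,5]
R9: Y=0.4032+0.000j on G[5,7]
R10: Y=0.1786+0.000j on G[6,4]
R11: Y=0.0004739+0.000j on G[4,0]
C2: Y=0.000+1.875j on G[5,8]
R12: Y=0.04673+0.000j on G[1,5]
R13: Y=0.002146+0.000j on G[2,6]
V1: row V5−V6=3.39, i_V1 at 5,6
V2: row V4−V5=44.5, i_V2 at 4,5
I1: z[5]−=1.44, z[3]+=1.44
solve → V1=-2.370+2.883j, V2=29.02-1.604j, V3=43.44-4.200j, V4=43.32+4.738j, V5=-1.184+4.738j, V6=-4.574+4.738j, V7=11.34-15.37j, V8=-1.189+4.737j
aux → i_V1=-9.036+8.878j, i_V2=-12.64+17.09j

11.34-15.37j V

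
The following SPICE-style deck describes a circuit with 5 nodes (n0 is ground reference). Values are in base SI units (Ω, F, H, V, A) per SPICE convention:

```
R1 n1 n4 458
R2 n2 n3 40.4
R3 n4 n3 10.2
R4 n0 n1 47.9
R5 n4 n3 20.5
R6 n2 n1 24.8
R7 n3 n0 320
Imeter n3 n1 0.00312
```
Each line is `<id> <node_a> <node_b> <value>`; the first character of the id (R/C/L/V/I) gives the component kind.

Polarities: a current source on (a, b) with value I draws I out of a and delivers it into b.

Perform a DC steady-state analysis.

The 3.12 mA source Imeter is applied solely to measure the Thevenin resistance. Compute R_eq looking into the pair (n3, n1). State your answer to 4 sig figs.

R_eq = 49.49 Ω

Apply KCL at each of the 4 non-ground nodes and solve the resulting linear system.
Node n1: branches {R1, R4, R6, Imeter} → V_1 = 0.02010
Node n2: branches {R2, R6} → V_2 = -0.03863
Node n3: branches {R2, R3, R5, R7, Imeter} → V_3 = -0.1343
Node n4: branches {R1, R3, R5} → V_4 = -0.1320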